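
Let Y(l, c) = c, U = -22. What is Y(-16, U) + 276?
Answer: 254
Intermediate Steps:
Y(-16, U) + 276 = -22 + 276 = 254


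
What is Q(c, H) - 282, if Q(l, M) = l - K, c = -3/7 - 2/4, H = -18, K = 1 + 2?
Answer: -4003/14 ≈ -285.93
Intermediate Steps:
K = 3
c = -13/14 (c = -3*⅐ - 2*¼ = -3/7 - ½ = -13/14 ≈ -0.92857)
Q(l, M) = -3 + l (Q(l, M) = l - 1*3 = l - 3 = -3 + l)
Q(c, H) - 282 = (-3 - 13/14) - 282 = -55/14 - 282 = -4003/14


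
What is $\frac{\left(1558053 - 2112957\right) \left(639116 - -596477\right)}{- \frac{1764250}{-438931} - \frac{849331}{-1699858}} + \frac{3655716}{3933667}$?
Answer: $- \frac{87492726209668790116636918212}{576670824457299169} \approx -1.5172 \cdot 10^{11}$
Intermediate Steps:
$\frac{\left(1558053 - 2112957\right) \left(639116 - -596477\right)}{- \frac{1764250}{-438931} - \frac{849331}{-1699858}} + \frac{3655716}{3933667} = \frac{\left(-554904\right) \left(639116 + 596477\right)}{\left(-1764250\right) \left(- \frac{1}{438931}\right) - - \frac{849331}{1699858}} + 3655716 \cdot \frac{1}{3933667} = \frac{\left(-554904\right) 1235593}{\frac{1764250}{438931} + \frac{849331}{1699858}} + \frac{3655716}{3933667} = - \frac{685635498072}{\frac{3371772181661}{746120371798}} + \frac{3655716}{3933667} = \left(-685635498072\right) \frac{746120371798}{3371772181661} + \frac{3655716}{3933667} = - \frac{511566612739387552173456}{3371772181661} + \frac{3655716}{3933667} = - \frac{87492726209668790116636918212}{576670824457299169}$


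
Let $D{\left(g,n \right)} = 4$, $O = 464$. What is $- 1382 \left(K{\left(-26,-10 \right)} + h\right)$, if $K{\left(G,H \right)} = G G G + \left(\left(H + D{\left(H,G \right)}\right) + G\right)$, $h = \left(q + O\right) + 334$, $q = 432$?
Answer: $22634396$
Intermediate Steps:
$h = 1230$ ($h = \left(432 + 464\right) + 334 = 896 + 334 = 1230$)
$K{\left(G,H \right)} = 4 + G + H + G^{3}$ ($K{\left(G,H \right)} = G G G + \left(\left(H + 4\right) + G\right) = G^{2} G + \left(\left(4 + H\right) + G\right) = G^{3} + \left(4 + G + H\right) = 4 + G + H + G^{3}$)
$- 1382 \left(K{\left(-26,-10 \right)} + h\right) = - 1382 \left(\left(4 - 26 - 10 + \left(-26\right)^{3}\right) + 1230\right) = - 1382 \left(\left(4 - 26 - 10 - 17576\right) + 1230\right) = - 1382 \left(-17608 + 1230\right) = \left(-1382\right) \left(-16378\right) = 22634396$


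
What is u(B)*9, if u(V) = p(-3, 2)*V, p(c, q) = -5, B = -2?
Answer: 90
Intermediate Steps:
u(V) = -5*V
u(B)*9 = -5*(-2)*9 = 10*9 = 90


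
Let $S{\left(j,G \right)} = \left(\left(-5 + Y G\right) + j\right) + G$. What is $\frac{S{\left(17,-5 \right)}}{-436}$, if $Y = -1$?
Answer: $- \frac{3}{109} \approx -0.027523$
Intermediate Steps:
$S{\left(j,G \right)} = -5 + j$ ($S{\left(j,G \right)} = \left(\left(-5 - G\right) + j\right) + G = \left(-5 + j - G\right) + G = -5 + j$)
$\frac{S{\left(17,-5 \right)}}{-436} = \frac{-5 + 17}{-436} = 12 \left(- \frac{1}{436}\right) = - \frac{3}{109}$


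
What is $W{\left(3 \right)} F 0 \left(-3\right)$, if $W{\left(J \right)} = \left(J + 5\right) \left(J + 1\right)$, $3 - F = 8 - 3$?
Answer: $0$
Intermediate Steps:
$F = -2$ ($F = 3 - \left(8 - 3\right) = 3 - 5 = -2$)
$W{\left(J \right)} = \left(1 + J\right) \left(5 + J\right)$ ($W{\left(J \right)} = \left(5 + J\right) \left(1 + J\right) = \left(1 + J\right) \left(5 + J\right)$)
$W{\left(3 \right)} F 0 \left(-3\right) = \left(5 + 3^{2} + 6 \cdot 3\right) \left(-2\right) 0 \left(-3\right) = \left(5 + 9 + 18\right) \left(-2\right) 0 = 32 \left(-2\right) 0 = \left(-64\right) 0 = 0$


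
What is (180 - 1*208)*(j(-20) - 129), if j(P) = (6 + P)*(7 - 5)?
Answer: 4396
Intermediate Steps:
j(P) = 12 + 2*P (j(P) = (6 + P)*2 = 12 + 2*P)
(180 - 1*208)*(j(-20) - 129) = (180 - 1*208)*((12 + 2*(-20)) - 129) = (180 - 208)*((12 - 40) - 129) = -28*(-28 - 129) = -28*(-157) = 4396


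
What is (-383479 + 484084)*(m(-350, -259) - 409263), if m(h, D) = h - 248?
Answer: -41234065905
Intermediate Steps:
m(h, D) = -248 + h
(-383479 + 484084)*(m(-350, -259) - 409263) = (-383479 + 484084)*((-248 - 350) - 409263) = 100605*(-598 - 409263) = 100605*(-409861) = -41234065905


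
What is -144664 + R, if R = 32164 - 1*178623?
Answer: -291123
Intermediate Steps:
R = -146459 (R = 32164 - 178623 = -146459)
-144664 + R = -144664 - 146459 = -291123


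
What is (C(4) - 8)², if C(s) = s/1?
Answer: 16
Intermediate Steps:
C(s) = s (C(s) = s*1 = s)
(C(4) - 8)² = (4 - 8)² = (-4)² = 16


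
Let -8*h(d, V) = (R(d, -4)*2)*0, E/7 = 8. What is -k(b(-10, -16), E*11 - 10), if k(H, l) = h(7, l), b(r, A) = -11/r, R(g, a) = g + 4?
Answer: 0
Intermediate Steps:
R(g, a) = 4 + g
E = 56 (E = 7*8 = 56)
h(d, V) = 0 (h(d, V) = -(4 + d)*2*0/8 = -(8 + 2*d)*0/8 = -⅛*0 = 0)
k(H, l) = 0
-k(b(-10, -16), E*11 - 10) = -1*0 = 0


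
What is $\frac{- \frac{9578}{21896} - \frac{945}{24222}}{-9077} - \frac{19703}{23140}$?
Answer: $- \frac{493993773708846}{580202032114705} \approx -0.85142$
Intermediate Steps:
$\frac{- \frac{9578}{21896} - \frac{945}{24222}}{-9077} - \frac{19703}{23140} = \left(\left(-9578\right) \frac{1}{21896} - \frac{315}{8074}\right) \left(- \frac{1}{9077}\right) - \frac{19703}{23140} = \left(- \frac{4789}{10948} - \frac{315}{8074}\right) \left(- \frac{1}{9077}\right) - \frac{19703}{23140} = \left(- \frac{21057503}{44197076}\right) \left(- \frac{1}{9077}\right) - \frac{19703}{23140} = \frac{21057503}{401176858852} - \frac{19703}{23140} = - \frac{493993773708846}{580202032114705}$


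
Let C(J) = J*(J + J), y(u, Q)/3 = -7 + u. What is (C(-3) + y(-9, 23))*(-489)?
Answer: 14670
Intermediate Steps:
y(u, Q) = -21 + 3*u (y(u, Q) = 3*(-7 + u) = -21 + 3*u)
C(J) = 2*J**2 (C(J) = J*(2*J) = 2*J**2)
(C(-3) + y(-9, 23))*(-489) = (2*(-3)**2 + (-21 + 3*(-9)))*(-489) = (2*9 + (-21 - 27))*(-489) = (18 - 48)*(-489) = -30*(-489) = 14670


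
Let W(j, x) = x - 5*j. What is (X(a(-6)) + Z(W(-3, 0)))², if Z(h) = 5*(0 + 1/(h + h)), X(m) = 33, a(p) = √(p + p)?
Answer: 39601/36 ≈ 1100.0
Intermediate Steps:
a(p) = √2*√p (a(p) = √(2*p) = √2*√p)
Z(h) = 5/(2*h) (Z(h) = 5*(0 + 1/(2*h)) = 5*(1/(2*h)) = 5/(2*h))
(X(a(-6)) + Z(W(-3, 0)))² = (33 + 5/(2*(0 - 5*(-3))))² = (33 + 5/(2*(0 + 15)))² = (33 + (5/2)/15)² = (33 + (5/2)*(1/15))² = (33 + ⅙)² = (199/6)² = 39601/36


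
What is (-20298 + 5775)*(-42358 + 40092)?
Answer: 32909118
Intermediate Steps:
(-20298 + 5775)*(-42358 + 40092) = -14523*(-2266) = 32909118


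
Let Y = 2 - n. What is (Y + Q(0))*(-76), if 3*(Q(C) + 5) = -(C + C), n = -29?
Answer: -1976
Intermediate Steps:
Q(C) = -5 - 2*C/3 (Q(C) = -5 + (-(C + C))/3 = -5 + (-2*C)/3 = -5 - 2*C/3)
Y = 31 (Y = 2 - 1*(-29) = 2 + 29 = 31)
(Y + Q(0))*(-76) = (31 + (-5 - ⅔*0))*(-76) = (31 + (-5 + 0))*(-76) = (31 - 5)*(-76) = 26*(-76) = -1976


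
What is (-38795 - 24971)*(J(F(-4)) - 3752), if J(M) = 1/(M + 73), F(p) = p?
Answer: 16508188442/69 ≈ 2.3925e+8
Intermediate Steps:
J(M) = 1/(73 + M)
(-38795 - 24971)*(J(F(-4)) - 3752) = (-38795 - 24971)*(1/(73 - 4) - 3752) = -63766*(1/69 - 3752) = -63766*(-258887/69) = 16508188442/69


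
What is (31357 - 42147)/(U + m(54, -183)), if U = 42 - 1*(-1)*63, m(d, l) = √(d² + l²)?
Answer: 37765/846 - 1079*√4045/846 ≈ -36.477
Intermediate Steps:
U = 105 (U = 42 + 1*63 = 42 + 63 = 105)
(31357 - 42147)/(U + m(54, -183)) = (31357 - 42147)/(105 + √(54² + (-183)²)) = -10790/(105 + √(2916 + 33489)) = -10790/(105 + √36405) = -10790/(105 + 3*√4045)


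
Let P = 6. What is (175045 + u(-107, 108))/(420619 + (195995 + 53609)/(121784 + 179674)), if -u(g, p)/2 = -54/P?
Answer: 3769581561/9057086579 ≈ 0.41620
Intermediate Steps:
u(g, p) = 18 (u(g, p) = -(-108)/6 = -2*(-9) = 18)
(175045 + u(-107, 108))/(420619 + (195995 + 53609)/(121784 + 179674)) = (175045 + 18)/(420619 + (195995 + 53609)/(121784 + 179674)) = 175063/(420619 + 249604/301458) = 175063/(420619 + 249604*(1/301458)) = 175063/(420619 + 124802/150729) = 175063/(63399606053/150729) = 175063*(150729/63399606053) = 3769581561/9057086579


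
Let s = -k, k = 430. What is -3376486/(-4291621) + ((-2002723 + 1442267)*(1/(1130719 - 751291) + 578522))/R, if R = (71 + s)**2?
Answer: -131993338333591464198836/52466204077522557 ≈ -2.5158e+6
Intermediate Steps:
s = -430 (s = -1*430 = -430)
R = 128881 (R = (71 - 430)**2 = (-359)**2 = 128881)
-3376486/(-4291621) + ((-2002723 + 1442267)*(1/(1130719 - 751291) + 578522))/R = -3376486/(-4291621) + ((-2002723 + 1442267)*(1/(1130719 - 751291) + 578522))/128881 = -3376486*(-1/4291621) - 560456*(1/379428 + 578522)*(1/128881) = 3376486/4291621 - 560456*(1/379428 + 578522)*(1/128881) = 3376486/4291621 - 560456*219507445417/379428*(1/128881) = 3376486/4291621 - 30756066207157538/94857*1/128881 = 3376486/4291621 - 30756066207157538/12225265017 = -131993338333591464198836/52466204077522557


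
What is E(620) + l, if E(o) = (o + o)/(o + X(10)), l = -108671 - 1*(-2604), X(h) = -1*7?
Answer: -65017831/613 ≈ -1.0607e+5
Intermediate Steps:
X(h) = -7
l = -106067 (l = -108671 + 2604 = -106067)
E(o) = 2*o/(-7 + o) (E(o) = (o + o)/(o - 7) = (2*o)/(-7 + o) = 2*o/(-7 + o))
E(620) + l = 2*620/(-7 + 620) - 106067 = 2*620/613 - 106067 = 2*620*(1/613) - 106067 = 1240/613 - 106067 = -65017831/613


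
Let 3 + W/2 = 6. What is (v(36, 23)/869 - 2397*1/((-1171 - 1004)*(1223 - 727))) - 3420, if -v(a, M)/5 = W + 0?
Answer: -1068734101669/312492400 ≈ -3420.0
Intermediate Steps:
W = 6 (W = -6 + 2*6 = -6 + 12 = 6)
v(a, M) = -30 (v(a, M) = -5*(6 + 0) = -5*6 = -30)
(v(36, 23)/869 - 2397*1/((-1171 - 1004)*(1223 - 727))) - 3420 = (-30/869 - 2397*1/((-1171 - 1004)*(1223 - 727))) - 3420 = (-30*1/869 - 2397/(496*(-2175))) - 3420 = (-30/869 - 2397/(-1078800)) - 3420 = (-30/869 - 2397*(-1/1078800)) - 3420 = (-30/869 + 799/359600) - 3420 = -10093669/312492400 - 3420 = -1068734101669/312492400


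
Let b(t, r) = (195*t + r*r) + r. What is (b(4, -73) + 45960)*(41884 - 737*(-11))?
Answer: 2599332036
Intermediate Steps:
b(t, r) = r + r**2 + 195*t (b(t, r) = (195*t + r**2) + r = (r**2 + 195*t) + r = r + r**2 + 195*t)
(b(4, -73) + 45960)*(41884 - 737*(-11)) = ((-73 + (-73)**2 + 195*4) + 45960)*(41884 - 737*(-11)) = ((-73 + 5329 + 780) + 45960)*(41884 + 8107) = (6036 + 45960)*49991 = 51996*49991 = 2599332036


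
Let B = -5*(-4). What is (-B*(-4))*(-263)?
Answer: -21040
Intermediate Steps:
B = 20
(-B*(-4))*(-263) = (-1*20*(-4))*(-263) = -20*(-4)*(-263) = 80*(-263) = -21040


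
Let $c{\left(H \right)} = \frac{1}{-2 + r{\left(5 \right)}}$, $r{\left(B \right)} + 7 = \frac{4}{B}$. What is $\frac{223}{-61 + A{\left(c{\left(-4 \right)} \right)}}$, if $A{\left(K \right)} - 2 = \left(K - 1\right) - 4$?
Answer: $- \frac{9143}{2629} \approx -3.4777$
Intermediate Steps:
$r{\left(B \right)} = -7 + \frac{4}{B}$
$c{\left(H \right)} = - \frac{5}{41}$ ($c{\left(H \right)} = \frac{1}{-2 - \left(7 - \frac{4}{5}\right)} = \frac{1}{-2 + \left(-7 + 4 \cdot \frac{1}{5}\right)} = \frac{1}{-2 + \left(-7 + \frac{4}{5}\right)} = \frac{1}{-2 - \frac{31}{5}} = \frac{1}{- \frac{41}{5}} = - \frac{5}{41}$)
$A{\left(K \right)} = -3 + K$ ($A{\left(K \right)} = 2 + \left(\left(K - 1\right) - 4\right) = 2 + \left(\left(-1 + K\right) - 4\right) = 2 + \left(-5 + K\right) = -3 + K$)
$\frac{223}{-61 + A{\left(c{\left(-4 \right)} \right)}} = \frac{223}{-61 - \frac{128}{41}} = \frac{223}{- \frac{2629}{41}} = 223 \left(- \frac{41}{2629}\right) = - \frac{9143}{2629}$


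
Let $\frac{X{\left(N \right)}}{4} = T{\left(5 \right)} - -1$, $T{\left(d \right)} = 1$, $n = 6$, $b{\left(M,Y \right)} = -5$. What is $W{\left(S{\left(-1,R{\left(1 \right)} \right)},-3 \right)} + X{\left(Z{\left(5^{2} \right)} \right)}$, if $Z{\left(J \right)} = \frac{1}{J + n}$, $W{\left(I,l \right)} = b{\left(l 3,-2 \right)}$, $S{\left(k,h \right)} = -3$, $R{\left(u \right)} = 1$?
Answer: $3$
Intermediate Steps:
$W{\left(I,l \right)} = -5$
$Z{\left(J \right)} = \frac{1}{6 + J}$ ($Z{\left(J \right)} = \frac{1}{J + 6} = \frac{1}{6 + J}$)
$X{\left(N \right)} = 8$ ($X{\left(N \right)} = 4 \left(1 - -1\right) = 4 \left(1 + 1\right) = 4 \cdot 2 = 8$)
$W{\left(S{\left(-1,R{\left(1 \right)} \right)},-3 \right)} + X{\left(Z{\left(5^{2} \right)} \right)} = -5 + 8 = 3$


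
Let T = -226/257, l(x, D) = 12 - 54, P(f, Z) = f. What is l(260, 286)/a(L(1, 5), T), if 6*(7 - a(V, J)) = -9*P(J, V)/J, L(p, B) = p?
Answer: -84/17 ≈ -4.9412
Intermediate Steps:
l(x, D) = -42
T = -226/257 (T = -226*1/257 = -226/257 ≈ -0.87938)
a(V, J) = 17/2 (a(V, J) = 7 - (-3)*J/J/2 = 7 - (-3)/2 = 7 - ⅙*(-9) = 7 + 3/2 = 17/2)
l(260, 286)/a(L(1, 5), T) = -42/17/2 = -42*2/17 = -84/17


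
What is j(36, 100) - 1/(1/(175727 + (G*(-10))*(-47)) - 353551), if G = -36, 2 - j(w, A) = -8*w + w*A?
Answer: -185844496642553/56146373656 ≈ -3310.0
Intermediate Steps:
j(w, A) = 2 + 8*w - A*w (j(w, A) = 2 - (-8*w + w*A) = 2 - (-8*w + A*w) = 2 + (8*w - A*w) = 2 + 8*w - A*w)
j(36, 100) - 1/(1/(175727 + (G*(-10))*(-47)) - 353551) = (2 + 8*36 - 1*100*36) - 1/(1/(175727 - 36*(-10)*(-47)) - 353551) = (2 + 288 - 3600) - 1/(1/(175727 + 360*(-47)) - 353551) = -3310 - 1/(1/(175727 - 16920) - 353551) = -3310 - 1/(1/158807 - 353551) = -3310 - 1/(-56146373656/158807) = -3310 - 1*(-158807/56146373656) = -3310 + 158807/56146373656 = -185844496642553/56146373656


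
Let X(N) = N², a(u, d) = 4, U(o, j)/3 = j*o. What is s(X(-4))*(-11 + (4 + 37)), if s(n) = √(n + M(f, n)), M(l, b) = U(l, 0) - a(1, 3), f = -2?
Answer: 60*√3 ≈ 103.92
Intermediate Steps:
U(o, j) = 3*j*o (U(o, j) = 3*(j*o) = 3*j*o)
M(l, b) = -4 (M(l, b) = 3*0*l - 1*4 = 0 - 4 = -4)
s(n) = √(-4 + n) (s(n) = √(n - 4) = √(-4 + n))
s(X(-4))*(-11 + (4 + 37)) = √(-4 + (-4)²)*(-11 + (4 + 37)) = √(-4 + 16)*(-11 + 41) = √12*30 = (2*√3)*30 = 60*√3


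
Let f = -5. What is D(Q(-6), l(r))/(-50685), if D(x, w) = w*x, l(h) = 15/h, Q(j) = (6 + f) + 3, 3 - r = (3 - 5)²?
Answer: 4/3379 ≈ 0.0011838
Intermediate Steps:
r = -1 (r = 3 - (3 - 5)² = 3 - 1*(-2)² = 3 - 1*4 = 3 - 4 = -1)
Q(j) = 4 (Q(j) = (6 - 5) + 3 = 1 + 3 = 4)
D(Q(-6), l(r))/(-50685) = ((15/(-1))*4)/(-50685) = ((15*(-1))*4)*(-1/50685) = -15*4*(-1/50685) = -60*(-1/50685) = 4/3379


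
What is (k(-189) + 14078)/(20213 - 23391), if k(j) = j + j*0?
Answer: -13889/3178 ≈ -4.3704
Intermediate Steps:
k(j) = j (k(j) = j + 0 = j)
(k(-189) + 14078)/(20213 - 23391) = (-189 + 14078)/(20213 - 23391) = 13889/(-3178) = 13889*(-1/3178) = -13889/3178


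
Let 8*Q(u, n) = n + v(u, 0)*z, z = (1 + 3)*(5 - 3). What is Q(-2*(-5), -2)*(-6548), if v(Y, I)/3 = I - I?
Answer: 1637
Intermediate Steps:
v(Y, I) = 0 (v(Y, I) = 3*(I - I) = 3*0 = 0)
z = 8 (z = 4*2 = 8)
Q(u, n) = n/8 (Q(u, n) = (n + 0*8)/8 = (n + 0)/8 = n/8)
Q(-2*(-5), -2)*(-6548) = ((⅛)*(-2))*(-6548) = -¼*(-6548) = 1637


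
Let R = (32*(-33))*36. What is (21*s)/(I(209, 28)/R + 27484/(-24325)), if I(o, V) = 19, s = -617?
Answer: 11981845814400/1045293919 ≈ 11463.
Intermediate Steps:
R = -38016 (R = -1056*36 = -38016)
(21*s)/(I(209, 28)/R + 27484/(-24325)) = (21*(-617))/(19/(-38016) + 27484/(-24325)) = -12957/(19*(-1/38016) + 27484*(-1/24325)) = -12957/(-19/38016 - 27484/24325) = -12957/(-1045293919/924739200) = -12957*(-924739200/1045293919) = 11981845814400/1045293919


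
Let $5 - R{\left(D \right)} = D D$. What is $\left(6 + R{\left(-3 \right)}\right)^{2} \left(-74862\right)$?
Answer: $-299448$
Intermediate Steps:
$R{\left(D \right)} = 5 - D^{2}$ ($R{\left(D \right)} = 5 - D D = 5 - D^{2}$)
$\left(6 + R{\left(-3 \right)}\right)^{2} \left(-74862\right) = \left(6 + \left(5 - \left(-3\right)^{2}\right)\right)^{2} \left(-74862\right) = \left(6 + \left(5 - 9\right)\right)^{2} \left(-74862\right) = \left(6 - 4\right)^{2} \left(-74862\right) = 2^{2} \left(-74862\right) = 4 \left(-74862\right) = -299448$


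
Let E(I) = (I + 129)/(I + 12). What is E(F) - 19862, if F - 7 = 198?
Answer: -4309720/217 ≈ -19860.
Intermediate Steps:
F = 205 (F = 7 + 198 = 205)
E(I) = (129 + I)/(12 + I)
E(F) - 19862 = (129 + 205)/(12 + 205) - 19862 = 334/217 - 19862 = -4309720/217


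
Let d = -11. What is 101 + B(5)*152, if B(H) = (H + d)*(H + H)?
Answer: -9019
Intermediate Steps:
B(H) = 2*H*(-11 + H) (B(H) = (H - 11)*(H + H) = (-11 + H)*(2*H) = 2*H*(-11 + H))
101 + B(5)*152 = 101 + (2*5*(-11 + 5))*152 = 101 + (2*5*(-6))*152 = 101 - 60*152 = 101 - 9120 = -9019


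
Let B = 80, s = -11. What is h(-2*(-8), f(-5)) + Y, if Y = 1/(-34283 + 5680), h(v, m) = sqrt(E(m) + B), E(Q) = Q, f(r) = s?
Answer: -1/28603 + sqrt(69) ≈ 8.3066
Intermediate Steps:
f(r) = -11
h(v, m) = sqrt(80 + m) (h(v, m) = sqrt(m + 80) = sqrt(80 + m))
Y = -1/28603 (Y = 1/(-28603) = -1/28603 ≈ -3.4961e-5)
h(-2*(-8), f(-5)) + Y = sqrt(80 - 11) - 1/28603 = sqrt(69) - 1/28603 = -1/28603 + sqrt(69)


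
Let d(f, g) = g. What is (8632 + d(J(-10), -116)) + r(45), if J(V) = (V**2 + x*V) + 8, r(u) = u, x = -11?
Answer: 8561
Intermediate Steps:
J(V) = 8 + V**2 - 11*V (J(V) = (V**2 - 11*V) + 8 = 8 + V**2 - 11*V)
(8632 + d(J(-10), -116)) + r(45) = (8632 - 116) + 45 = 8516 + 45 = 8561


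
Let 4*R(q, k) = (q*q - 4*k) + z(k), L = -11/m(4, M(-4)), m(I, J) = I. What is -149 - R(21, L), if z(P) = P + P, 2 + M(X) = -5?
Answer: -2085/8 ≈ -260.63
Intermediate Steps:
M(X) = -7 (M(X) = -2 - 5 = -7)
z(P) = 2*P
L = -11/4 ≈ -2.7500
R(q, k) = -k/2 + q²/4 (R(q, k) = ((q*q - 4*k) + 2*k)/4 = ((q² - 4*k) + 2*k)/4 = (q² - 2*k)/4 = -k/2 + q²/4)
-149 - R(21, L) = -149 - (-½*(-11/4) + (¼)*21²) = -149 - (11/8 + (¼)*441) = -149 - (11/8 + 441/4) = -149 - 1*893/8 = -149 - 893/8 = -2085/8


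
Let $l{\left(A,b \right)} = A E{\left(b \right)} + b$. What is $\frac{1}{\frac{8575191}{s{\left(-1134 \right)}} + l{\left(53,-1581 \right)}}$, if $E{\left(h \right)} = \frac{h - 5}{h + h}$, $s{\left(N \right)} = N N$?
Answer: $- \frac{75299868}{116545209023} \approx -0.0006461$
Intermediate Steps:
$s{\left(N \right)} = N^{2}$
$E{\left(h \right)} = \frac{-5 + h}{2 h}$ ($E{\left(h \right)} = \frac{h - 5}{2 h} = \left(h - 5\right) \frac{1}{2 h} = \left(-5 + h\right) \frac{1}{2 h} = \frac{-5 + h}{2 h}$)
$l{\left(A,b \right)} = b + \frac{A \left(-5 + b\right)}{2 b}$ ($l{\left(A,b \right)} = A \frac{-5 + b}{2 b} + b = \frac{A \left(-5 + b\right)}{2 b} + b = b + \frac{A \left(-5 + b\right)}{2 b}$)
$\frac{1}{\frac{8575191}{s{\left(-1134 \right)}} + l{\left(53,-1581 \right)}} = \frac{1}{\frac{8575191}{\left(-1134\right)^{2}} + \frac{\left(-1581\right)^{2} + \frac{1}{2} \cdot 53 \left(-5 - 1581\right)}{-1581}} = \frac{1}{\frac{8575191}{1285956} - \frac{2499561 + \frac{1}{2} \cdot 53 \left(-1586\right)}{1581}} = \frac{1}{8575191 \cdot \frac{1}{1285956} - \frac{2499561 - 42029}{1581}} = \frac{1}{\frac{952799}{142884} - \frac{2457532}{1581}} = \frac{1}{- \frac{116545209023}{75299868}} = - \frac{75299868}{116545209023}$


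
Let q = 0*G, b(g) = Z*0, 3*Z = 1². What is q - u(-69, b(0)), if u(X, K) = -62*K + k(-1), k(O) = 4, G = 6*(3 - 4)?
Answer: -4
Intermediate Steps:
G = -6 (G = 6*(-1) = -6)
Z = ⅓ (Z = (⅓)*1² = (⅓)*1 = ⅓ ≈ 0.33333)
b(g) = 0 (b(g) = (⅓)*0 = 0)
q = 0 (q = 0*(-6) = 0)
u(X, K) = 4 - 62*K (u(X, K) = -62*K + 4 = 4 - 62*K)
q - u(-69, b(0)) = 0 - (4 - 62*0) = 0 - (4 + 0) = 0 - 1*4 = 0 - 4 = -4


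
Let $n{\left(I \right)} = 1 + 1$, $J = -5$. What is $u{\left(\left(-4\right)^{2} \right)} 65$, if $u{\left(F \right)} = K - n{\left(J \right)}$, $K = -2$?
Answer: $-260$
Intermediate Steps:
$n{\left(I \right)} = 2$
$u{\left(F \right)} = -4$ ($u{\left(F \right)} = -2 - 2 = -4$)
$u{\left(\left(-4\right)^{2} \right)} 65 = \left(-4\right) 65 = -260$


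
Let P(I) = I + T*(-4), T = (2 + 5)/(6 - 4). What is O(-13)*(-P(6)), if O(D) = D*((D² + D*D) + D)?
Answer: -33800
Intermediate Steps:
T = 7/2 ≈ 3.5000
O(D) = D*(D + 2*D²) (O(D) = D*((D² + D²) + D) = D*(2*D² + D) = D*(D + 2*D²))
P(I) = -14 + I (P(I) = I + (7/2)*(-4) = I - 14 = -14 + I)
O(-13)*(-P(6)) = ((-13)²*(1 + 2*(-13)))*(-(-14 + 6)) = (169*(1 - 26))*(-1*(-8)) = (169*(-25))*8 = -4225*8 = -33800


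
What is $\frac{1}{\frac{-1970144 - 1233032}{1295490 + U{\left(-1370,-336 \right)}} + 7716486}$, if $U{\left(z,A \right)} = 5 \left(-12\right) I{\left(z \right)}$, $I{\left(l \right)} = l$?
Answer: $\frac{688845}{5315461197082} \approx 1.2959 \cdot 10^{-7}$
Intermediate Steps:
$U{\left(z,A \right)} = - 60 z$ ($U{\left(z,A \right)} = 5 \left(-12\right) z = - 60 z$)
$\frac{1}{\frac{-1970144 - 1233032}{1295490 + U{\left(-1370,-336 \right)}} + 7716486} = \frac{1}{\frac{-1970144 - 1233032}{1295490 - -82200} + 7716486} = \frac{1}{- \frac{3203176}{1295490 + 82200} + 7716486} = \frac{1}{- \frac{3203176}{1377690} + 7716486} = \frac{1}{\left(-3203176\right) \frac{1}{1377690} + 7716486} = \frac{1}{- \frac{1601588}{688845} + 7716486} = \frac{1}{\frac{5315461197082}{688845}} = \frac{688845}{5315461197082}$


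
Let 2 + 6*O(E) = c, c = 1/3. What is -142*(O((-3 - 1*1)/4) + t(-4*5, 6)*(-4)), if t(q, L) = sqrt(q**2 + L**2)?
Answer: 355/9 + 1136*sqrt(109) ≈ 11900.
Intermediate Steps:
c = 1/3 ≈ 0.33333
O(E) = -5/18 (O(E) = -1/3 + (1/6)*(1/3) = -1/3 + 1/18 = -5/18)
t(q, L) = sqrt(L**2 + q**2)
-142*(O((-3 - 1*1)/4) + t(-4*5, 6)*(-4)) = -142*(-5/18 + sqrt(6**2 + (-4*5)**2)*(-4)) = -142*(-5/18 + sqrt(36 + (-20)**2)*(-4)) = -142*(-5/18 + sqrt(36 + 400)*(-4)) = -142*(-5/18 + sqrt(436)*(-4)) = -142*(-5/18 + (2*sqrt(109))*(-4)) = -142*(-5/18 - 8*sqrt(109)) = 355/9 + 1136*sqrt(109)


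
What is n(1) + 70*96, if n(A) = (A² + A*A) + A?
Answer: 6723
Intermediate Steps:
n(A) = A + 2*A² (n(A) = (A² + A²) + A = 2*A² + A = A + 2*A²)
n(1) + 70*96 = 1*(1 + 2*1) + 70*96 = 1*(1 + 2) + 6720 = 1*3 + 6720 = 3 + 6720 = 6723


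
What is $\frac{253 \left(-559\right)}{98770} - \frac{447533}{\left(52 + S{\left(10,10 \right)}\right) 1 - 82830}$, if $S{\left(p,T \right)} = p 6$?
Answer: $\frac{8126068956}{2042514215} \approx 3.9785$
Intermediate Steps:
$S{\left(p,T \right)} = 6 p$
$\frac{253 \left(-559\right)}{98770} - \frac{447533}{\left(52 + S{\left(10,10 \right)}\right) 1 - 82830} = \frac{253 \left(-559\right)}{98770} - \frac{447533}{\left(52 + 6 \cdot 10\right) 1 - 82830} = \left(-141427\right) \frac{1}{98770} - \frac{447533}{\left(52 + 60\right) 1 - 82830} = - \frac{141427}{98770} - \frac{447533}{112 \cdot 1 - 82830} = - \frac{141427}{98770} - \frac{447533}{112 - 82830} = - \frac{141427}{98770} - \frac{447533}{-82718} = - \frac{141427}{98770} - - \frac{447533}{82718} = - \frac{141427}{98770} + \frac{447533}{82718} = \frac{8126068956}{2042514215}$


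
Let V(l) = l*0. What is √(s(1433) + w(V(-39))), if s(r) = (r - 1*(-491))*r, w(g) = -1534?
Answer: √2755558 ≈ 1660.0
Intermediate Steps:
V(l) = 0
s(r) = r*(491 + r) (s(r) = (r + 491)*r = (491 + r)*r = r*(491 + r))
√(s(1433) + w(V(-39))) = √(1433*(491 + 1433) - 1534) = √(1433*1924 - 1534) = √(2757092 - 1534) = √2755558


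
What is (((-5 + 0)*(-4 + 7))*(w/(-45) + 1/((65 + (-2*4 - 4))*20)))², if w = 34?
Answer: 51825601/404496 ≈ 128.12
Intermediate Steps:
(((-5 + 0)*(-4 + 7))*(w/(-45) + 1/((65 + (-2*4 - 4))*20)))² = (((-5 + 0)*(-4 + 7))*(34/(-45) + 1/((65 + (-2*4 - 4))*20)))² = ((-5*3)*(34*(-1/45) + (1/20)/(65 + (-8 - 4))))² = (-15*(-34/45 + (1/20)/(65 - 12)))² = (-15*(-34/45 + (1/20)/53))² = (-15*(-34/45 + (1/53)*(1/20)))² = (-15*(-34/45 + 1/1060))² = (-15*(-7199/9540))² = (7199/636)² = 51825601/404496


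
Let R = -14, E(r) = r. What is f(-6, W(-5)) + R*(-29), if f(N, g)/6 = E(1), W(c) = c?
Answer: 412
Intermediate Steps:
f(N, g) = 6 (f(N, g) = 6*1 = 6)
f(-6, W(-5)) + R*(-29) = 6 - 14*(-29) = 6 + 406 = 412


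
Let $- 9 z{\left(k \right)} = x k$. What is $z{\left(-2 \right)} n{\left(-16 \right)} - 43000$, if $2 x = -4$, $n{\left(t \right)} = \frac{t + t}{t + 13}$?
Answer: $- \frac{1161128}{27} \approx -43005.0$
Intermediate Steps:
$n{\left(t \right)} = \frac{2 t}{13 + t}$
$x = -2$ ($x = \frac{1}{2} \left(-4\right) = -2$)
$z{\left(k \right)} = \frac{2 k}{9}$ ($z{\left(k \right)} = - \frac{\left(-2\right) k}{9} = \frac{2 k}{9}$)
$z{\left(-2 \right)} n{\left(-16 \right)} - 43000 = \frac{2}{9} \left(-2\right) 2 \left(-16\right) \frac{1}{13 - 16} - 43000 = - \frac{4 \cdot 2 \left(-16\right) \frac{1}{-3}}{9} - 43000 = - \frac{4 \cdot 2 \left(-16\right) \left(- \frac{1}{3}\right)}{9} - 43000 = \left(- \frac{4}{9}\right) \frac{32}{3} - 43000 = - \frac{128}{27} - 43000 = - \frac{1161128}{27}$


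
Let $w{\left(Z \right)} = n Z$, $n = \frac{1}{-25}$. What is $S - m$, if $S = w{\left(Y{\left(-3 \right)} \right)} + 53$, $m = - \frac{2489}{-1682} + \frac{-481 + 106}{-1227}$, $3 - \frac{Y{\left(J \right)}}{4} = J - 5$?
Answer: $\frac{850542303}{17198450} \approx 49.455$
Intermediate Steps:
$Y{\left(J \right)} = 32 - 4 J$ ($Y{\left(J \right)} = 12 - 4 \left(J - 5\right) = 12 - 4 \left(-5 + J\right) = 12 - \left(-20 + 4 J\right) = 32 - 4 J$)
$n = - \frac{1}{25} \approx -0.04$
$w{\left(Z \right)} = - \frac{Z}{25}$
$m = \frac{1228251}{687938}$ ($m = \left(-2489\right) \left(- \frac{1}{1682}\right) - - \frac{125}{409} = \frac{2489}{1682} + \frac{125}{409} = \frac{1228251}{687938} \approx 1.7854$)
$S = \frac{1281}{25}$ ($S = - \frac{32 - -12}{25} + 53 = - \frac{32 + 12}{25} + 53 = \left(- \frac{1}{25}\right) 44 + 53 = - \frac{44}{25} + 53 = \frac{1281}{25} \approx 51.24$)
$S - m = \frac{1281}{25} - \frac{1228251}{687938} = \frac{850542303}{17198450}$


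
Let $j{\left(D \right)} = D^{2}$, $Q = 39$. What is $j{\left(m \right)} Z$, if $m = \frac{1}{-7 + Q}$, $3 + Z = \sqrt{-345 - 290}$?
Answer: $- \frac{3}{1024} + \frac{i \sqrt{635}}{1024} \approx -0.0029297 + 0.024609 i$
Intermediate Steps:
$Z = -3 + i \sqrt{635}$ ($Z = -3 + \sqrt{-345 - 290} = -3 + \sqrt{-635} = -3 + i \sqrt{635} \approx -3.0 + 25.199 i$)
$m = \frac{1}{32}$ ($m = \frac{1}{-7 + 39} = \frac{1}{32} \approx 0.03125$)
$j{\left(m \right)} Z = \frac{-3 + i \sqrt{635}}{1024} = - \frac{3}{1024} + \frac{i \sqrt{635}}{1024}$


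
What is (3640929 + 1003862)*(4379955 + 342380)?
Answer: 21934259106985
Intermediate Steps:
(3640929 + 1003862)*(4379955 + 342380) = 4644791*4722335 = 21934259106985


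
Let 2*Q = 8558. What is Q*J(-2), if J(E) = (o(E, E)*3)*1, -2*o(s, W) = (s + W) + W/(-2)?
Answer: 38511/2 ≈ 19256.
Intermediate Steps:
Q = 4279 (Q = (½)*8558 = 4279)
o(s, W) = -s/2 - W/4 (o(s, W) = -((s + W) + W/(-2))/2 = -((W + s) + W*(-½))/2 = -((W + s) - W/2)/2 = -(s + W/2)/2 = -s/2 - W/4)
J(E) = -9*E/4 (J(E) = ((-E/2 - E/4)*3)*1 = (-3*E/4*3)*1 = -9*E/4*1 = -9*E/4)
Q*J(-2) = 4279*(-9/4*(-2)) = 4279*(9/2) = 38511/2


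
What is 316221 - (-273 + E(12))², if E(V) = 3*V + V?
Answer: 265596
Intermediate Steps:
E(V) = 4*V
316221 - (-273 + E(12))² = 316221 - (-273 + 4*12)² = 316221 - (-273 + 48)² = 316221 - 1*(-225)² = 316221 - 1*50625 = 316221 - 50625 = 265596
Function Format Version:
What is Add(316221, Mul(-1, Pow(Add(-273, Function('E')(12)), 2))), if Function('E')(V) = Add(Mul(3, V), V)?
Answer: 265596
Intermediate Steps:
Function('E')(V) = Mul(4, V)
Add(316221, Mul(-1, Pow(Add(-273, Function('E')(12)), 2))) = Add(316221, Mul(-1, Pow(Add(-273, Mul(4, 12)), 2))) = Add(316221, Mul(-1, Pow(Add(-273, 48), 2))) = Add(316221, Mul(-1, Pow(-225, 2))) = Add(316221, Mul(-1, 50625)) = Add(316221, -50625) = 265596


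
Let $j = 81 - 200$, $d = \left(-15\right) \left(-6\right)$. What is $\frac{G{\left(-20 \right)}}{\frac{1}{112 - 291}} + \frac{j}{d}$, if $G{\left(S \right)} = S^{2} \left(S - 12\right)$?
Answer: $\frac{206207881}{90} \approx 2.2912 \cdot 10^{6}$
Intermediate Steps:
$d = 90$
$j = -119$
$G{\left(S \right)} = S^{2} \left(-12 + S\right)$
$\frac{G{\left(-20 \right)}}{\frac{1}{112 - 291}} + \frac{j}{d} = \frac{\left(-20\right)^{2} \left(-12 - 20\right)}{\frac{1}{112 - 291}} - \frac{119}{90} = \frac{400 \left(-32\right)}{\frac{1}{-179}} - \frac{119}{90} = - \frac{12800}{- \frac{1}{179}} - \frac{119}{90} = \left(-12800\right) \left(-179\right) - \frac{119}{90} = 2291200 - \frac{119}{90} = \frac{206207881}{90}$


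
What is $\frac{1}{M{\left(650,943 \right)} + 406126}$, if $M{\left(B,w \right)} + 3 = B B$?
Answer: $\frac{1}{828623} \approx 1.2068 \cdot 10^{-6}$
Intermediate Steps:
$M{\left(B,w \right)} = -3 + B^{2}$ ($M{\left(B,w \right)} = -3 + B B = -3 + B^{2}$)
$\frac{1}{M{\left(650,943 \right)} + 406126} = \frac{1}{\left(-3 + 650^{2}\right) + 406126} = \frac{1}{\left(-3 + 422500\right) + 406126} = \frac{1}{422497 + 406126} = \frac{1}{828623}$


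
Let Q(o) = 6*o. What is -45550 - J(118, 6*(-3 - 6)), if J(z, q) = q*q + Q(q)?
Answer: -48142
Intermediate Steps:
J(z, q) = q**2 + 6*q (J(z, q) = q*q + 6*q = q**2 + 6*q)
-45550 - J(118, 6*(-3 - 6)) = -45550 - 6*(-3 - 6)*(6 + 6*(-3 - 6)) = -45550 - 6*(-9)*(6 + 6*(-9)) = -45550 - (-54)*(6 - 54) = -45550 - (-54)*(-48) = -45550 - 1*2592 = -45550 - 2592 = -48142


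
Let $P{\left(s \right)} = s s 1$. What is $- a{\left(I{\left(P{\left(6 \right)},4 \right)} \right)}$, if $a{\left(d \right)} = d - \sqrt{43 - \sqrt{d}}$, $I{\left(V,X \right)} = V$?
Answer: $-36 + \sqrt{37} \approx -29.917$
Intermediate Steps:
$P{\left(s \right)} = s^{2}$ ($P{\left(s \right)} = s^{2} \cdot 1 = s^{2}$)
$- a{\left(I{\left(P{\left(6 \right)},4 \right)} \right)} = - (6^{2} - \sqrt{43 - \sqrt{6^{2}}}) = - (36 - \sqrt{43 - \sqrt{36}}) = - (36 - \sqrt{43 - 6}) = - (36 - \sqrt{37}) = -36 + \sqrt{37}$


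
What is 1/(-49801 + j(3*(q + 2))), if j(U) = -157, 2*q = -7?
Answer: -1/49958 ≈ -2.0017e-5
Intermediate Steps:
q = -7/2 (q = (½)*(-7) = -7/2 ≈ -3.5000)
1/(-49801 + j(3*(q + 2))) = 1/(-49801 - 157) = 1/(-49958) = -1/49958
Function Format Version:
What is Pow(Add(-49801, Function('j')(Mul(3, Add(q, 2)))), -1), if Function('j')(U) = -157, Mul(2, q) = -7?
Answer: Rational(-1, 49958) ≈ -2.0017e-5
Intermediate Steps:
q = Rational(-7, 2) (q = Mul(Rational(1, 2), -7) = Rational(-7, 2) ≈ -3.5000)
Pow(Add(-49801, Function('j')(Mul(3, Add(q, 2)))), -1) = Pow(Add(-49801, -157), -1) = Pow(-49958, -1) = Rational(-1, 49958)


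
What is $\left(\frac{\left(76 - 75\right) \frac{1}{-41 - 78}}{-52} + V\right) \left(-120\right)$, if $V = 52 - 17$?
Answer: $- \frac{6497430}{1547} \approx -4200.0$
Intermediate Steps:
$V = 35$ ($V = 52 - 17 = 35$)
$\left(\frac{\left(76 - 75\right) \frac{1}{-41 - 78}}{-52} + V\right) \left(-120\right) = \left(\frac{\left(76 - 75\right) \frac{1}{-41 - 78}}{-52} + 35\right) \left(-120\right) = \left(1 \frac{1}{-119} \left(- \frac{1}{52}\right) + 35\right) \left(-120\right) = \left(1 \left(- \frac{1}{119}\right) \left(- \frac{1}{52}\right) + 35\right) \left(-120\right) = \left(\left(- \frac{1}{119}\right) \left(- \frac{1}{52}\right) + 35\right) \left(-120\right) = \left(\frac{1}{6188} + 35\right) \left(-120\right) = \frac{216581}{6188} \left(-120\right) = - \frac{6497430}{1547}$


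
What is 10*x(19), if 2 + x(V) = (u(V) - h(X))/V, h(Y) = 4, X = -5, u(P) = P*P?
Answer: 3190/19 ≈ 167.89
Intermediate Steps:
u(P) = P**2
x(V) = -2 + (-4 + V**2)/V (x(V) = -2 + (V**2 - 1*4)/V = -2 + (V**2 - 4)/V = -2 + (-4 + V**2)/V)
10*x(19) = 10*(-2 + 19 - 4/19) = 10*(319/19) = 3190/19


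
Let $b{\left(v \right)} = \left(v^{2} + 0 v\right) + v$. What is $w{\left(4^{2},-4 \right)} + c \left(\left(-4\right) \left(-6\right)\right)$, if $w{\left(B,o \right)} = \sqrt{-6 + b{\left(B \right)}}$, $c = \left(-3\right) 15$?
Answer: $-1080 + \sqrt{266} \approx -1063.7$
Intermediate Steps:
$b{\left(v \right)} = v + v^{2}$ ($b{\left(v \right)} = \left(v^{2} + 0\right) + v = v^{2} + v = v + v^{2}$)
$c = -45$
$w{\left(B,o \right)} = \sqrt{-6 + B \left(1 + B\right)}$
$w{\left(4^{2},-4 \right)} + c \left(\left(-4\right) \left(-6\right)\right) = \sqrt{-6 + 4^{2} \left(1 + 4^{2}\right)} - 45 \left(\left(-4\right) \left(-6\right)\right) = \sqrt{-6 + 16 \left(1 + 16\right)} - 1080 = \sqrt{-6 + 16 \cdot 17} - 1080 = \sqrt{-6 + 272} - 1080 = \sqrt{266} - 1080 = -1080 + \sqrt{266}$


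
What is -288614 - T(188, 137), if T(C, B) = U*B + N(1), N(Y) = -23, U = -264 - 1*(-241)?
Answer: -285440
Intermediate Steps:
U = -23 (U = -264 + 241 = -23)
T(C, B) = -23 - 23*B (T(C, B) = -23*B - 23 = -23 - 23*B)
-288614 - T(188, 137) = -288614 - (-23 - 23*137) = -288614 - (-23 - 3151) = -288614 - 1*(-3174) = -288614 + 3174 = -285440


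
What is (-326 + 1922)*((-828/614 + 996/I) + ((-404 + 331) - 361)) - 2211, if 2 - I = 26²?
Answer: -72357749409/103459 ≈ -6.9939e+5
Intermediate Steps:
I = -674 (I = 2 - 1*26² = 2 - 1*676 = 2 - 676 = -674)
(-326 + 1922)*((-828/614 + 996/I) + ((-404 + 331) - 361)) - 2211 = (-326 + 1922)*((-828/614 + 996/(-674)) + ((-404 + 331) - 361)) - 2211 = 1596*((-828*1/614 + 996*(-1/674)) + (-73 - 361)) - 2211 = 1596*((-414/307 - 498/337) - 434) - 2211 = 1596*(-292404/103459 - 434) - 2211 = 1596*(-45193610/103459) - 2211 = -72129001560/103459 - 2211 = -72357749409/103459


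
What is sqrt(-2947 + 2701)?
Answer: I*sqrt(246) ≈ 15.684*I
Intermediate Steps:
sqrt(-2947 + 2701) = sqrt(-246) = I*sqrt(246)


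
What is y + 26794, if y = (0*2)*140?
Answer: 26794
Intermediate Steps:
y = 0 (y = 0*140 = 0)
y + 26794 = 0 + 26794 = 26794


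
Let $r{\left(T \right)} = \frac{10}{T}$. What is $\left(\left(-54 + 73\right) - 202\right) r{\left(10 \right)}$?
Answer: $-183$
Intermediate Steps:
$\left(\left(-54 + 73\right) - 202\right) r{\left(10 \right)} = \left(\left(-54 + 73\right) - 202\right) \frac{10}{10} = \left(19 - 202\right) 10 \cdot \frac{1}{10} = \left(-183\right) 1 = -183$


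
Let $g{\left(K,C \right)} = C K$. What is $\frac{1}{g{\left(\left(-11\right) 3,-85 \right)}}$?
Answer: $\frac{1}{2805} \approx 0.00035651$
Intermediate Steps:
$\frac{1}{g{\left(\left(-11\right) 3,-85 \right)}} = \frac{1}{\left(-85\right) \left(\left(-11\right) 3\right)} = \frac{1}{\left(-85\right) \left(-33\right)} = \frac{1}{2805}$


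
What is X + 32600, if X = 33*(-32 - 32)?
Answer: 30488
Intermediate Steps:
X = -2112 (X = 33*(-64) = -2112)
X + 32600 = -2112 + 32600 = 30488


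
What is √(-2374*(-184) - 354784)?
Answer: 4*√5127 ≈ 286.41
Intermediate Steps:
√(-2374*(-184) - 354784) = √(436816 - 354784) = √82032 = 4*√5127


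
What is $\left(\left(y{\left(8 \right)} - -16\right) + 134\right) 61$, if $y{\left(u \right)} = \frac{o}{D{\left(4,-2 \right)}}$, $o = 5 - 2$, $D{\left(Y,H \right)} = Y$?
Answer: $\frac{36783}{4} \approx 9195.8$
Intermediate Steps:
$o = 3$ ($o = 5 - 2 = 3$)
$y{\left(u \right)} = \frac{3}{4}$
$\left(\left(y{\left(8 \right)} - -16\right) + 134\right) 61 = \left(\left(\frac{3}{4} - -16\right) + 134\right) 61 = \left(\left(\frac{3}{4} + 16\right) + 134\right) 61 = \left(\frac{67}{4} + 134\right) 61 = \frac{603}{4} \cdot 61 = \frac{36783}{4}$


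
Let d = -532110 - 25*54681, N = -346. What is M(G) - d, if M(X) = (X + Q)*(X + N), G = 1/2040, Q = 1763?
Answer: 5364875429881/4161600 ≈ 1.2891e+6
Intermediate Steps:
G = 1/2040 ≈ 0.00049020
M(X) = (-346 + X)*(1763 + X) (M(X) = (X + 1763)*(X - 346) = (1763 + X)*(-346 + X) = (-346 + X)*(1763 + X))
d = -1899135 (d = -532110 - 1*1367025 = -532110 - 1367025 = -1899135)
M(G) - d = (-609998 + (1/2040)² + 1417*(1/2040)) - 1*(-1899135) = (-609998 + 1/4161600 + 1417/2040) + 1899135 = -2538564786119/4161600 + 1899135 = 5364875429881/4161600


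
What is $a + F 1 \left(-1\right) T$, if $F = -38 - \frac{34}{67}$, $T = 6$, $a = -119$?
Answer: $\frac{7507}{67} \approx 112.04$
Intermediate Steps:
$F = - \frac{2580}{67}$ ($F = -38 - \frac{34}{67} = - \frac{2580}{67} \approx -38.507$)
$a + F 1 \left(-1\right) T = -119 - \frac{2580 \cdot 1 \left(-1\right) 6}{67} = -119 - \frac{2580 \left(\left(-1\right) 6\right)}{67} = -119 - - \frac{15480}{67} = -119 + \frac{15480}{67} = \frac{7507}{67}$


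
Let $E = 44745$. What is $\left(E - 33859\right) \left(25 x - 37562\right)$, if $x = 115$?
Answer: $-377602682$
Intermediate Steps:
$\left(E - 33859\right) \left(25 x - 37562\right) = \left(44745 - 33859\right) \left(25 \cdot 115 - 37562\right) = 10886 \left(2875 - 37562\right) = 10886 \left(-34687\right) = -377602682$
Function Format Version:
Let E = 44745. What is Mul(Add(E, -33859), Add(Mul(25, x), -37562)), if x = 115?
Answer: -377602682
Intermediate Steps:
Mul(Add(E, -33859), Add(Mul(25, x), -37562)) = Mul(Add(44745, -33859), Add(Mul(25, 115), -37562)) = Mul(10886, Add(2875, -37562)) = Mul(10886, -34687) = -377602682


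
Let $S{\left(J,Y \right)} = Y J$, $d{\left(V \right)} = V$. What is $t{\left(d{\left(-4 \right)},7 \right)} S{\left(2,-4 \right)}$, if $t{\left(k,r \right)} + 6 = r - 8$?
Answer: $56$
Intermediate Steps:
$S{\left(J,Y \right)} = J Y$
$t{\left(k,r \right)} = -14 + r$ ($t{\left(k,r \right)} = -6 + \left(r - 8\right) = -6 + \left(-8 + r\right) = -14 + r$)
$t{\left(d{\left(-4 \right)},7 \right)} S{\left(2,-4 \right)} = \left(-14 + 7\right) 2 \left(-4\right) = \left(-7\right) \left(-8\right) = 56$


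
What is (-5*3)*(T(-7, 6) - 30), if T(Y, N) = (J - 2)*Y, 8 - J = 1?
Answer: 975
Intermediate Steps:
J = 7 (J = 8 - 1*1 = 8 - 1 = 7)
T(Y, N) = 5*Y (T(Y, N) = (7 - 2)*Y = 5*Y)
(-5*3)*(T(-7, 6) - 30) = (-5*3)*(5*(-7) - 30) = -15*(-35 - 30) = -15*(-65) = 975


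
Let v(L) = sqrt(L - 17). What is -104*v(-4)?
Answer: -104*I*sqrt(21) ≈ -476.59*I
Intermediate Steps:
v(L) = sqrt(-17 + L)
-104*v(-4) = -104*sqrt(-17 - 4) = -104*I*sqrt(21)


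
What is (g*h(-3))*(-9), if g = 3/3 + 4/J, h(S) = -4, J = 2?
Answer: 108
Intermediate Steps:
g = 3 (g = 3/3 + 4/2 = 3*(⅓) + 4*(½) = 1 + 2 = 3)
(g*h(-3))*(-9) = (3*(-4))*(-9) = -12*(-9) = 108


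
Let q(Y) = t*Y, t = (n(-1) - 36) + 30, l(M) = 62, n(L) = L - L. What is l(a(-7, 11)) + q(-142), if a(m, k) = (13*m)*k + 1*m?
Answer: 914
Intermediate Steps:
n(L) = 0
a(m, k) = m + 13*k*m (a(m, k) = 13*k*m + m = m + 13*k*m)
t = -6 (t = (0 - 36) + 30 = -36 + 30 = -6)
q(Y) = -6*Y
l(a(-7, 11)) + q(-142) = 62 - 6*(-142) = 62 + 852 = 914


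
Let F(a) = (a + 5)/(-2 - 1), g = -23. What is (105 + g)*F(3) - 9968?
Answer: -30560/3 ≈ -10187.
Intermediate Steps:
F(a) = -5/3 - a/3 (F(a) = (5 + a)/(-3) = (5 + a)*(-1/3) = -5/3 - a/3)
(105 + g)*F(3) - 9968 = (105 - 23)*(-5/3 - 1/3*3) - 9968 = 82*(-5/3 - 1) - 9968 = 82*(-8/3) - 9968 = -656/3 - 9968 = -30560/3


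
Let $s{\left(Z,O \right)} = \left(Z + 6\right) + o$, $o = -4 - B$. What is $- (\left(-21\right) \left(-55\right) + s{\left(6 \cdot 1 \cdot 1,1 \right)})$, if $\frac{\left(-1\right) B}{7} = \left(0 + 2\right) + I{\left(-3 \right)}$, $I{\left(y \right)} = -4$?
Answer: $-1149$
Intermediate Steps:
$B = 14$ ($B = - 7 \left(\left(0 + 2\right) - 4\right) = - 7 \left(2 - 4\right) = \left(-7\right) \left(-2\right) = 14$)
$o = -18$ ($o = -4 - 14 = -18$)
$s{\left(Z,O \right)} = -12 + Z$ ($s{\left(Z,O \right)} = \left(Z + 6\right) - 18 = \left(6 + Z\right) - 18 = -12 + Z$)
$- (\left(-21\right) \left(-55\right) + s{\left(6 \cdot 1 \cdot 1,1 \right)}) = - (\left(-21\right) \left(-55\right) - \left(12 - 6 \cdot 1 \cdot 1\right)) = - (1155 + \left(-12 + 6 \cdot 1\right)) = - (1155 + \left(-12 + 6\right)) = - (1155 - 6) = \left(-1\right) 1149 = -1149$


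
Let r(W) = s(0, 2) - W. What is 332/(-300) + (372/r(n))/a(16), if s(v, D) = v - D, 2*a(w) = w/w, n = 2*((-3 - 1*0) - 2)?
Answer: 6892/75 ≈ 91.893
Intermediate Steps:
n = -10 (n = 2*((-3 + 0) - 2) = 2*(-3 - 2) = 2*(-5) = -10)
a(w) = ½ (a(w) = (w/w)/2 = (½)*1 = ½)
r(W) = -2 - W (r(W) = (0 - 1*2) - W = (0 - 2) - W = -2 - W)
332/(-300) + (372/r(n))/a(16) = 332/(-300) + (372/(-2 - 1*(-10)))/(½) = 332*(-1/300) + (372/(-2 + 10))*2 = -83/75 + (372/8)*2 = -83/75 + (372*(⅛))*2 = -83/75 + (93/2)*2 = -83/75 + 93 = 6892/75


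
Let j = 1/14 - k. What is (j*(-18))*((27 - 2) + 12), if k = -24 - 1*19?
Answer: -200799/7 ≈ -28686.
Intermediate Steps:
k = -43 (k = -24 - 19 = -43)
j = 603/14 (j = 1/14 - 1*(-43) = 1/14 + 43 = 603/14 ≈ 43.071)
(j*(-18))*((27 - 2) + 12) = ((603/14)*(-18))*((27 - 2) + 12) = -5427*(25 + 12)/7 = -5427/7*37 = -200799/7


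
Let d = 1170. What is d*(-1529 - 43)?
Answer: -1839240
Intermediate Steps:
d*(-1529 - 43) = 1170*(-1529 - 43) = 1170*(-1572) = -1839240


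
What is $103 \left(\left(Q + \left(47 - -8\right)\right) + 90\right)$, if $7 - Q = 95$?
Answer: $5871$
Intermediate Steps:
$Q = -88$ ($Q = 7 - 95 = -88$)
$103 \left(\left(Q + \left(47 - -8\right)\right) + 90\right) = 103 \left(\left(-88 + \left(47 - -8\right)\right) + 90\right) = 103 \left(\left(-88 + \left(47 + 8\right)\right) + 90\right) = 103 \left(\left(-88 + 55\right) + 90\right) = 103 \left(-33 + 90\right) = 103 \cdot 57 = 5871$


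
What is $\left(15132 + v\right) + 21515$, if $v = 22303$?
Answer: $58950$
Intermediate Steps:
$\left(15132 + v\right) + 21515 = \left(15132 + 22303\right) + 21515 = 37435 + 21515 = 58950$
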